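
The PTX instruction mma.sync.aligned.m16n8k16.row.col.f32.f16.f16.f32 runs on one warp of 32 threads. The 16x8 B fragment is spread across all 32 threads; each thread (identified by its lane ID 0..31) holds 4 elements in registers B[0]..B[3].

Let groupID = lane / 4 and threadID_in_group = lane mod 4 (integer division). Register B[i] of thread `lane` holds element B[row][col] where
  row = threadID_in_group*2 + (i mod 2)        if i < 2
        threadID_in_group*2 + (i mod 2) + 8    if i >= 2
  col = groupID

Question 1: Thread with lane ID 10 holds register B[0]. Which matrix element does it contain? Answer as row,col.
L=10⇒gr=10>>2=2, th=10&3=2
[0]⇒row 2·2+0+0=4  col gr=2

4,2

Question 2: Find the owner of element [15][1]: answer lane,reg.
c:1=>grp=1  r:15=>rB=1,tig=3,lo=1
L=1*4+3=7  i=1*2+1=3

7,3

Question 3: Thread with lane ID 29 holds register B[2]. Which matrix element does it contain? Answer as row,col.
10,7

lane 29: G=7 (29/4), T=1 (29%4)
i=2: r=1*2+0+8=10, c=G=7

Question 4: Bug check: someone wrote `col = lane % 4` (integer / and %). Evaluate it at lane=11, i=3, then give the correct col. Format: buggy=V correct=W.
`lane % 4`[11,3]→3
lane 11: G=2 (11/4), T=3 (11%4)
i=3: r=3*2+1+8=15, c=G=2
col: 3 vs 2

buggy=3 correct=2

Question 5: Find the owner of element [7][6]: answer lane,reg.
c:6=>grp=6  r:7=>rB=0,tig=3,lo=1
L=6*4+3=27  i=0*2+1=1

27,1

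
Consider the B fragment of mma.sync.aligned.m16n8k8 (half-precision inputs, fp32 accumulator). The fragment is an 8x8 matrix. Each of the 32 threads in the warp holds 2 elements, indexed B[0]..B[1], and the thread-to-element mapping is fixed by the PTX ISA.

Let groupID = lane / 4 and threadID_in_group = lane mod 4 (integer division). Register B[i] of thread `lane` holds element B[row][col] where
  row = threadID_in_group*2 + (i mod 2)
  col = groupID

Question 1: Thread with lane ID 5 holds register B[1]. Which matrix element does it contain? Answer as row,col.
5: g=1,t=1
[1] (1*2+1,1) = (3,1)

3,1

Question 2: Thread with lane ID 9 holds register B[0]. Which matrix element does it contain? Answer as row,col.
2,2

9: G=2,T=1
[0] (1*2+0,2) = (2,2)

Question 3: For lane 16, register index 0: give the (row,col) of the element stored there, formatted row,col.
lane 16: gid=4 (16/4), tid=0 (16%4)
i=0: r=0*2+0=0, c=gid=4

0,4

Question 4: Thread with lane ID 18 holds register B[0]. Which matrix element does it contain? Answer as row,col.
4,4

lane 18: grp=4 (18/4), tig=2 (18%4)
i=0: r=2*2+0=4, c=grp=4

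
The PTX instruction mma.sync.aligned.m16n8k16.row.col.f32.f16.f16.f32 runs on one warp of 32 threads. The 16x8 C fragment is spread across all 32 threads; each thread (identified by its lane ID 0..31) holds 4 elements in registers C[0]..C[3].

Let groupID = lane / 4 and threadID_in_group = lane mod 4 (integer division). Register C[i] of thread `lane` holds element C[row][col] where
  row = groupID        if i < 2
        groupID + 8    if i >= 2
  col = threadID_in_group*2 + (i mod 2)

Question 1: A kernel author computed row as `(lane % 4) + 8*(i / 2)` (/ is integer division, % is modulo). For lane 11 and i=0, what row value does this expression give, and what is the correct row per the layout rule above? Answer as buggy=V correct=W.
buggy=3 correct=2

`(lane % 4) + 8*(i / 2)`[11,0]->3
lane 11->11/4=2, 11 mod 4=3
i=0  r:2+0->2  c:2·3+0->6
row: 3 vs 2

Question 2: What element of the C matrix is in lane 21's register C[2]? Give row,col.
13,2

L=21->gid=21>>2=5, tid=21&3=1
[2]->row 5+8=13  col 1·2+0=2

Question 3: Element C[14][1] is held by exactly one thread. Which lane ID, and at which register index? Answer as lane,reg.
r: 14->gid=6,r8=1  c: 1->tid=0,i&1=1
L=6*4+0=24  i=1*2+1=3

24,3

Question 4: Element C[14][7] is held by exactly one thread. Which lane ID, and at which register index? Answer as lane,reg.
27,3

r=14->g=6,rb=1  c=7->t=3,b0=1
L=6*4+3=27  i=1*2+1=3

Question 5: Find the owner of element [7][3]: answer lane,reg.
r=7→G=7,rhi=0  c=3→T=1,p=1
L=7*4+1=29  i=0*2+1=1

29,1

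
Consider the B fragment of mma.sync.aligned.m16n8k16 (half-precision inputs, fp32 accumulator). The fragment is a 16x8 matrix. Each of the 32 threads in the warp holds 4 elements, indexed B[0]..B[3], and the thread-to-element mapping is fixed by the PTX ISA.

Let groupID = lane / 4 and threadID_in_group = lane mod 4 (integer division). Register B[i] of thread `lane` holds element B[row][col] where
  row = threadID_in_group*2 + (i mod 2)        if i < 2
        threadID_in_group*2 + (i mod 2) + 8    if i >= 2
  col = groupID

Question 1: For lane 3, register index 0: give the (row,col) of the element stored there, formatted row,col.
6,0

lane 3: g=0 (3/4), t=3 (3%4)
i=0: r=3*2+0+0=6, c=g=0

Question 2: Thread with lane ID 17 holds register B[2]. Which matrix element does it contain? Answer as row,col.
lane 17: gr=4 (17/4), th=1 (17%4)
i=2: r=1*2+0+8=10, c=gr=4

10,4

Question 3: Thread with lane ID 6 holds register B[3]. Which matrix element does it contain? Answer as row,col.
13,1

L=6->gid=6>>2=1, tid=6&3=2
[3]->row 2·2+1+8=13  col gid=1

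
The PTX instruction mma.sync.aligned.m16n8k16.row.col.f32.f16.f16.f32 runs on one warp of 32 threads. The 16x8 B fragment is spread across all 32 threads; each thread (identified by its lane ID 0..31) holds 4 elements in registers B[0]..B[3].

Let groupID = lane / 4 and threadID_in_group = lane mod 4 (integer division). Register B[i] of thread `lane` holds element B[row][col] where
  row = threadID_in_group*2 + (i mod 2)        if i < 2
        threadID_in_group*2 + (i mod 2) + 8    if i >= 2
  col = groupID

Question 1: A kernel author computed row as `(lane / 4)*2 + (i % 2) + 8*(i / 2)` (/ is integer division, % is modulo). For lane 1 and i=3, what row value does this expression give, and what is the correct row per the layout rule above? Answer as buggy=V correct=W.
`(lane / 4)*2 + (i % 2) + 8*(i / 2)`[1,3]->9
L=1->gid=1>>2=0, tid=1&3=1
[3]->row 1·2+1+8=11  col gid=0
row: 9 vs 11

buggy=9 correct=11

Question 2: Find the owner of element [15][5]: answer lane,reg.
c=5⇒gr=5  r=15⇒Rb=1,th=3,odd=1
L=5*4+3=23  i=1*2+1=3

23,3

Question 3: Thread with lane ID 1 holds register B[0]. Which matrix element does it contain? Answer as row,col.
lane 1: G=0 (1/4), T=1 (1%4)
i=0: r=1*2+0+0=2, c=G=0

2,0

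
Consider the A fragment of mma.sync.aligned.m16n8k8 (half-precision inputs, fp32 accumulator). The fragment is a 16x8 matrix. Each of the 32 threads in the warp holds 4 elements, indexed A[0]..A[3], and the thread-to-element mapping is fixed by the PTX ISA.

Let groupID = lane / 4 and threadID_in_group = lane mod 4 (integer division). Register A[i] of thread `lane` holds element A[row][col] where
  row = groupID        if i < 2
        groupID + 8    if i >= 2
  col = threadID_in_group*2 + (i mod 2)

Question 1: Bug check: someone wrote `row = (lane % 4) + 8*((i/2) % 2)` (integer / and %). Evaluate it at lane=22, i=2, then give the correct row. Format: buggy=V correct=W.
buggy=10 correct=13

`(lane % 4) + 8*((i/2) % 2)`[22,2]⇒10
L=22⇒gr=22>>2=5, th=22&3=2
[2]⇒row 5+8=13  col 2·2+0=4
row: 10 vs 13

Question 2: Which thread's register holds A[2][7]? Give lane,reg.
11,1

r=2->g=2,rb=0  c=7->t=3,b0=1
L=2*4+3=11  i=0*2+1=1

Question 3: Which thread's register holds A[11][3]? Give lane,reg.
r:11=>grp=3,rB=1  c:3=>tig=1,lo=1
L=3*4+1=13  i=1*2+1=3

13,3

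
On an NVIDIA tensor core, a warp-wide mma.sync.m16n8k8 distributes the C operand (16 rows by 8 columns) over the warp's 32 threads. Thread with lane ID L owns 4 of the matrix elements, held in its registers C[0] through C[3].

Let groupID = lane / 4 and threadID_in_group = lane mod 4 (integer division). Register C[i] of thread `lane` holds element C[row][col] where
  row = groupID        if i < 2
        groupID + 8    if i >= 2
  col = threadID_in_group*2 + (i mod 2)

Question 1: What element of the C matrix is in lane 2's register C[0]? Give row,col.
lane 2=>2/4=0, 2 mod 4=2
i=0  r:0+0=>0  c:2·2+0=>4

0,4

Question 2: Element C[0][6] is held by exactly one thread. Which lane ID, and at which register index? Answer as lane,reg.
r=0⇒gr=0,Rb=0  c=6⇒th=3,odd=0
L=0*4+3=3  i=0*2+0=0

3,0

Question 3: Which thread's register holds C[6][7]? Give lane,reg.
27,1

r=6->g=6,rb=0  c=7->t=3,b0=1
L=6*4+3=27  i=0*2+1=1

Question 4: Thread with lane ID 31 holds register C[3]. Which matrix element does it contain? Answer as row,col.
L=31->gid=31>>2=7, tid=31&3=3
[3]->row 7+8=15  col 3·2+1=7

15,7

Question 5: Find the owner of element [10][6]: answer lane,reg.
r: 10->gid=2,r8=1  c: 6->tid=3,i&1=0
L=2*4+3=11  i=1*2+0=2

11,2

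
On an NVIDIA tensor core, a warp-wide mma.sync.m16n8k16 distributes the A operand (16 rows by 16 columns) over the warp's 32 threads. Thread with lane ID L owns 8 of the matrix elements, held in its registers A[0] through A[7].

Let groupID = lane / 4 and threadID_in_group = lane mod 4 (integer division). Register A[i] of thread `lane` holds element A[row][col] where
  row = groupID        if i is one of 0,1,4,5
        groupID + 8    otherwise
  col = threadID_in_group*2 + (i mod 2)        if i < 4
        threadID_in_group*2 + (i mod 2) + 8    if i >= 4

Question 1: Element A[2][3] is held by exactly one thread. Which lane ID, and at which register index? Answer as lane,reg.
r:2=>grp=2,rB=0  c:3=>cB=0,tig=1,lo=1
L=2*4+1=9  i=0*4+0*2+1=1

9,1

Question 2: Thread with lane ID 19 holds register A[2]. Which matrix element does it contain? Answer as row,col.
12,6

lane 19: gid=4 (19/4), tid=3 (19%4)
i=2: r=4+8=12, c=3*2+0+0=6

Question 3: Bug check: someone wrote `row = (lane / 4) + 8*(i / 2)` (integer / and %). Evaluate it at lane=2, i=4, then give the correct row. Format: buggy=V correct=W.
`(lane / 4) + 8*(i / 2)`[2,4]⇒16
L=2⇒gr=2>>2=0, th=2&3=2
[4]⇒row 0+0=0  col 2·2+0+8=12
row: 16 vs 0

buggy=16 correct=0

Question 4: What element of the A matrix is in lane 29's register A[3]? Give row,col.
15,3

L=29⇒gr=29>>2=7, th=29&3=1
[3]⇒row 7+8=15  col 1·2+1+0=3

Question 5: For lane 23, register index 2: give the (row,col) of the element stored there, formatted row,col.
L=23=>grp=23>>2=5, tig=23&3=3
[2]=>row 5+8=13  col 3·2+0+0=6

13,6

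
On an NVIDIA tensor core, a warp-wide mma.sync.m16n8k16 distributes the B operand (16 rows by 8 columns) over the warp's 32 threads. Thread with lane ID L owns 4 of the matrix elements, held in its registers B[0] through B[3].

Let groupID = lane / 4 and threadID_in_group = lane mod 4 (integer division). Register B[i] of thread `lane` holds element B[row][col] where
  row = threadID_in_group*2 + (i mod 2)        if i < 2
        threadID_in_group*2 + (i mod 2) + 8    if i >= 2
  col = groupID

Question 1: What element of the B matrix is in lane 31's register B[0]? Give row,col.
L=31⇒gr=31>>2=7, th=31&3=3
[0]⇒row 3·2+0+0=6  col gr=7

6,7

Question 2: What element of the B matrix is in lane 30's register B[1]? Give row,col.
lane 30->30/4=7, 30 mod 4=2
i=1  r:2·2+1+0->5  c:7

5,7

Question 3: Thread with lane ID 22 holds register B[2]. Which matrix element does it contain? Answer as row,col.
lane 22: gid=5 (22/4), tid=2 (22%4)
i=2: r=2*2+0+8=12, c=gid=5

12,5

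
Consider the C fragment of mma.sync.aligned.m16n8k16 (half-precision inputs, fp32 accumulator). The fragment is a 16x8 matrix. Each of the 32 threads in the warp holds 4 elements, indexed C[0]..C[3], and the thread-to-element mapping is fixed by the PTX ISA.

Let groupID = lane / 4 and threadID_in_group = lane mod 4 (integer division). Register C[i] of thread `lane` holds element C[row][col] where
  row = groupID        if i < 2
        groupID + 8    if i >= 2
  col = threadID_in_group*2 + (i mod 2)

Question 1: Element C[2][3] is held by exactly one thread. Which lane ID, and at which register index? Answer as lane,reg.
r=2->g=2,rb=0  c=3->t=1,b0=1
L=2*4+1=9  i=0*2+1=1

9,1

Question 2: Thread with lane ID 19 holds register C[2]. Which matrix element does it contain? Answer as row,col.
12,6

lane 19: grp=4 (19/4), tig=3 (19%4)
i=2: r=4+8=12, c=3*2+0=6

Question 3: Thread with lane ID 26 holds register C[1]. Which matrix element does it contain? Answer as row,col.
6,5

lane 26->26/4=6, 26 mod 4=2
i=1  r:6+0->6  c:2·2+1->5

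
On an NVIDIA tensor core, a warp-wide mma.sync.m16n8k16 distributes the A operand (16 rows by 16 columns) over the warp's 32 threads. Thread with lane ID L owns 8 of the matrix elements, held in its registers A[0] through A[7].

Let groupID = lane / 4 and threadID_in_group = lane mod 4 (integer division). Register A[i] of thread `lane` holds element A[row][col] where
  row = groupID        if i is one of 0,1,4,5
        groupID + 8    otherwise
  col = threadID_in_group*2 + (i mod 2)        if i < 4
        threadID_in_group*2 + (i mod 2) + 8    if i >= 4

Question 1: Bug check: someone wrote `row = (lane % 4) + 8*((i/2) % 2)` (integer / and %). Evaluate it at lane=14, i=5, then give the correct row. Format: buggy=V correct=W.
`(lane % 4) + 8*((i/2) % 2)`[14,5]⇒2
lane 14⇒14/4=3, 14 mod 4=2
i=5  r:3+0⇒3  c:2·2+1+8⇒13
row: 2 vs 3

buggy=2 correct=3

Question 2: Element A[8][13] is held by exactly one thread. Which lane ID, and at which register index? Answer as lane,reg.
r:8=>grp=0,rB=1  c:13=>cB=1,tig=2,lo=1
L=0*4+2=2  i=1*4+1*2+1=7

2,7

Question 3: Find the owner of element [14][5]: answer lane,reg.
26,3

r=14⇒gr=6,Rb=1  c=5⇒Cb=0,th=2,odd=1
L=6*4+2=26  i=0*4+1*2+1=3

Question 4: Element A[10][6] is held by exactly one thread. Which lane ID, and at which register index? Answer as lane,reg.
r=10⇒gr=2,Rb=1  c=6⇒Cb=0,th=3,odd=0
L=2*4+3=11  i=0*4+1*2+0=2

11,2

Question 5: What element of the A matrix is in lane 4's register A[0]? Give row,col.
1,0

lane 4: gr=1 (4/4), th=0 (4%4)
i=0: r=1+0=1, c=0*2+0+0=0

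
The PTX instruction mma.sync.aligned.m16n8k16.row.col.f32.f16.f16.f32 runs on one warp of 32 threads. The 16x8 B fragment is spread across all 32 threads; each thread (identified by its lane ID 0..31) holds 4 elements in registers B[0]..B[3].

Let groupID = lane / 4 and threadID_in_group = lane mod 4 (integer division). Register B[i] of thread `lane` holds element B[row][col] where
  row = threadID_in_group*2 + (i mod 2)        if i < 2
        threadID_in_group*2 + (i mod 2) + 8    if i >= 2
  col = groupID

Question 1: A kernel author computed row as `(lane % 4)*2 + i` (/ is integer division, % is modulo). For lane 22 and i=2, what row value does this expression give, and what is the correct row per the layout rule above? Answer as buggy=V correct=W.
buggy=6 correct=12

`(lane % 4)*2 + i`[22,2]=>6
lane 22: grp=5 (22/4), tig=2 (22%4)
i=2: r=2*2+0+8=12, c=grp=5
row: 6 vs 12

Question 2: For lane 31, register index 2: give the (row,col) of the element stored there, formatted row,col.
lane 31: G=7 (31/4), T=3 (31%4)
i=2: r=3*2+0+8=14, c=G=7

14,7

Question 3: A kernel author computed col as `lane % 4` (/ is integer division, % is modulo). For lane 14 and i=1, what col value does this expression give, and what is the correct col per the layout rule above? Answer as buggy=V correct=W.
`lane % 4`[14,1]->2
L=14->gid=14>>2=3, tid=14&3=2
[1]->row 2·2+1+0=5  col gid=3
col: 2 vs 3

buggy=2 correct=3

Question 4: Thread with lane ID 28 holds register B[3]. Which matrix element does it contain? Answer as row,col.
L=28⇒gr=28>>2=7, th=28&3=0
[3]⇒row 0·2+1+8=9  col gr=7

9,7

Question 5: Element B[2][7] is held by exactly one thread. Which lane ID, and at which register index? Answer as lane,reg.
c=7⇒gr=7  r=2⇒Rb=0,th=1,odd=0
L=7*4+1=29  i=0*2+0=0

29,0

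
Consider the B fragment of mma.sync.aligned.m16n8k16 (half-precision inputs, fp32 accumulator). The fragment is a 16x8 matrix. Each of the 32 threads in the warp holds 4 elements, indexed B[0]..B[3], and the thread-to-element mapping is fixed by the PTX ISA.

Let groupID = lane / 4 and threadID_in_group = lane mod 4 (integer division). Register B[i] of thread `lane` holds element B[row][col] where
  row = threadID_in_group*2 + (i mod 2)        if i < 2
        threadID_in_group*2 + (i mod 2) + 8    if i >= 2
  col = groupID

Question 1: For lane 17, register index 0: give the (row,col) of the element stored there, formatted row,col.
2,4

lane 17: G=4 (17/4), T=1 (17%4)
i=0: r=1*2+0+0=2, c=G=4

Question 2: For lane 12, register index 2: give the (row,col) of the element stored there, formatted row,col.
8,3

lane 12→12/4=3, 12 mod 4=0
i=2  r:2·0+0+8→8  c:3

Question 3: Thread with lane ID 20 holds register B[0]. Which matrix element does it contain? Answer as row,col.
0,5

lane 20⇒20/4=5, 20 mod 4=0
i=0  r:2·0+0+0⇒0  c:5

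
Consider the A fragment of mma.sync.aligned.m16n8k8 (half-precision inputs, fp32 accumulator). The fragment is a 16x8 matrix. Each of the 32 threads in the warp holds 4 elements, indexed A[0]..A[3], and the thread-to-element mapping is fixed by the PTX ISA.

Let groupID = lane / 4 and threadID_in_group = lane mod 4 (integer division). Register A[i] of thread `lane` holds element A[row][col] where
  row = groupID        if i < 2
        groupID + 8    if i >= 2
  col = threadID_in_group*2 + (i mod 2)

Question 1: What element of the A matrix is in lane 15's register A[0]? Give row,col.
3,6

15: g=3,t=3
[0] (3+0,3*2+0) = (3,6)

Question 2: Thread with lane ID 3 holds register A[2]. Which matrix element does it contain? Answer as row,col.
8,6

lane 3=>3/4=0, 3 mod 4=3
i=2  r:0+8=>8  c:2·3+0=>6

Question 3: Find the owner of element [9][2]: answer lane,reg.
r=9⇒gr=1,Rb=1  c=2⇒th=1,odd=0
L=1*4+1=5  i=1*2+0=2

5,2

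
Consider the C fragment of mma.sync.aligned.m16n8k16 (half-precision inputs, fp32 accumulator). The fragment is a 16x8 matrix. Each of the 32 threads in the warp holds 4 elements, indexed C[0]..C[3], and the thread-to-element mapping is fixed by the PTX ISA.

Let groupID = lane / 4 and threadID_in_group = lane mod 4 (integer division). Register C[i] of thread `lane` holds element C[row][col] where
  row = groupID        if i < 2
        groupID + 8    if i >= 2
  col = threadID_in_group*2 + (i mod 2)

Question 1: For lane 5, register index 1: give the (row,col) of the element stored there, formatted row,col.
1,3

lane 5→5/4=1, 5 mod 4=1
i=1  r:1+0→1  c:2·1+1→3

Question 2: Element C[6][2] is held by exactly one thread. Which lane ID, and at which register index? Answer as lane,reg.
25,0

r=6->g=6,rb=0  c=2->t=1,b0=0
L=6*4+1=25  i=0*2+0=0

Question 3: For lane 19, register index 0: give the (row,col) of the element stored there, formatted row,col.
4,6

lane 19: grp=4 (19/4), tig=3 (19%4)
i=0: r=4+0=4, c=3*2+0=6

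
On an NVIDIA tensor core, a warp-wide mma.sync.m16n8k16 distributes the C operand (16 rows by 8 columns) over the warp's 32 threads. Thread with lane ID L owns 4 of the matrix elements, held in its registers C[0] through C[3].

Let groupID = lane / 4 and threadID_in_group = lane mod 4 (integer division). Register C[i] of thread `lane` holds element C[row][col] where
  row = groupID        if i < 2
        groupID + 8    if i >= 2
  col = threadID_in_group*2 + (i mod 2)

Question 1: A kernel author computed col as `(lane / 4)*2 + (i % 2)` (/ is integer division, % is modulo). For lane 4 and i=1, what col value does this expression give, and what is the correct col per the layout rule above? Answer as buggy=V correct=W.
buggy=3 correct=1

`(lane / 4)*2 + (i % 2)`[4,1]=>3
lane 4=>4/4=1, 4 mod 4=0
i=1  r:1+0=>1  c:2·0+1=>1
col: 3 vs 1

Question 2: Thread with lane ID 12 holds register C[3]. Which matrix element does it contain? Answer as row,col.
lane 12=>12/4=3, 12 mod 4=0
i=3  r:3+8=>11  c:2·0+1=>1

11,1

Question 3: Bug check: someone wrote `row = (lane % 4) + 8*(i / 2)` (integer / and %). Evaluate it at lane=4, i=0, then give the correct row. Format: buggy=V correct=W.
`(lane % 4) + 8*(i / 2)`[4,0]=>0
lane 4=>4/4=1, 4 mod 4=0
i=0  r:1+0=>1  c:2·0+0=>0
row: 0 vs 1

buggy=0 correct=1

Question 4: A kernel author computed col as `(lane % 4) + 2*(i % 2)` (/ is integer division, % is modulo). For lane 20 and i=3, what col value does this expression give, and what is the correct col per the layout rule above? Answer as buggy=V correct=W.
buggy=2 correct=1

`(lane % 4) + 2*(i % 2)`[20,3]=>2
lane 20=>20/4=5, 20 mod 4=0
i=3  r:5+8=>13  c:2·0+1=>1
col: 2 vs 1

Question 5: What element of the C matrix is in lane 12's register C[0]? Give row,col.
3,0

lane 12: gr=3 (12/4), th=0 (12%4)
i=0: r=3+0=3, c=0*2+0=0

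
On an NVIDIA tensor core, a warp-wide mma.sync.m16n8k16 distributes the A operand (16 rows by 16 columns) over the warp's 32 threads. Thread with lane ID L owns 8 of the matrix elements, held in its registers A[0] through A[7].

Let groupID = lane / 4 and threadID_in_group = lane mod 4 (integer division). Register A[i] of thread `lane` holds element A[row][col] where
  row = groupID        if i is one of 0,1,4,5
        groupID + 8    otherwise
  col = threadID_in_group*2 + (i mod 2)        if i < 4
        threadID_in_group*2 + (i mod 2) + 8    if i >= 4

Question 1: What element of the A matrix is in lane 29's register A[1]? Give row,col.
lane 29: gid=7 (29/4), tid=1 (29%4)
i=1: r=7+0=7, c=1*2+1+0=3

7,3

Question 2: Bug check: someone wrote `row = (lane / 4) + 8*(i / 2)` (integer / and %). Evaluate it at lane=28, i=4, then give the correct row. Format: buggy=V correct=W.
`(lane / 4) + 8*(i / 2)`[28,4]->23
L=28->gid=28>>2=7, tid=28&3=0
[4]->row 7+0=7  col 0·2+0+8=8
row: 23 vs 7

buggy=23 correct=7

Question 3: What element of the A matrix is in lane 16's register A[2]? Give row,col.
12,0

L=16->gid=16>>2=4, tid=16&3=0
[2]->row 4+8=12  col 0·2+0+0=0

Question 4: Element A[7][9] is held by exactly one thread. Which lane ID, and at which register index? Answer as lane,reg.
r=7→G=7,rhi=0  c=9→chi=1,T=0,p=1
L=7*4+0=28  i=1*4+0*2+1=5

28,5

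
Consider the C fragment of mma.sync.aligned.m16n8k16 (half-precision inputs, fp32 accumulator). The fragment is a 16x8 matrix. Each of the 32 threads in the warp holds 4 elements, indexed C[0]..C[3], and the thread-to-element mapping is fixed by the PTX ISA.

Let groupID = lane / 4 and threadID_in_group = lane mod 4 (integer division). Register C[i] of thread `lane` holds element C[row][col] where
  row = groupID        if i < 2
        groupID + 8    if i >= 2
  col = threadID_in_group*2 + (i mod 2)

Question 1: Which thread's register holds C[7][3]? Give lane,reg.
r=7->g=7,rb=0  c=3->t=1,b0=1
L=7*4+1=29  i=0*2+1=1

29,1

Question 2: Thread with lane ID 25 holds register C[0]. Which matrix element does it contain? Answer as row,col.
lane 25⇒25/4=6, 25 mod 4=1
i=0  r:6+0⇒6  c:2·1+0⇒2

6,2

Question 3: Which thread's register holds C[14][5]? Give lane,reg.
r: 14->gid=6,r8=1  c: 5->tid=2,i&1=1
L=6*4+2=26  i=1*2+1=3

26,3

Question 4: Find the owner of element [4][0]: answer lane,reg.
r: 4->gid=4,r8=0  c: 0->tid=0,i&1=0
L=4*4+0=16  i=0*2+0=0

16,0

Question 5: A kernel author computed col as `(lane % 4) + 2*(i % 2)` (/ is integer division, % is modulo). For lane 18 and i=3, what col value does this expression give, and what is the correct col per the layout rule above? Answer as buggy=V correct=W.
buggy=4 correct=5

`(lane % 4) + 2*(i % 2)`[18,3]=>4
L=18=>grp=18>>2=4, tig=18&3=2
[3]=>row 4+8=12  col 2·2+1=5
col: 4 vs 5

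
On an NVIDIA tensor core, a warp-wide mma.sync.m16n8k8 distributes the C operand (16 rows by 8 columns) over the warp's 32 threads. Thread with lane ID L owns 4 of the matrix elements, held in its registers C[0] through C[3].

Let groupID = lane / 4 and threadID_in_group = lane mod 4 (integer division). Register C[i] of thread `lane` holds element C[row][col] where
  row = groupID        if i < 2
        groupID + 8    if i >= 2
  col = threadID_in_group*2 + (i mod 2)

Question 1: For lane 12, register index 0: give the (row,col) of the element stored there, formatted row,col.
12: gid=3,tid=0
[0] (3+0,0*2+0) = (3,0)

3,0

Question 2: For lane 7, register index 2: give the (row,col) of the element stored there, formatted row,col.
lane 7: G=1 (7/4), T=3 (7%4)
i=2: r=1+8=9, c=3*2+0=6

9,6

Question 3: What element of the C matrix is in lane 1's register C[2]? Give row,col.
L=1=>grp=1>>2=0, tig=1&3=1
[2]=>row 0+8=8  col 1·2+0=2

8,2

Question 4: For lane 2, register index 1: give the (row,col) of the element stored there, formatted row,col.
2: G=0,T=2
[1] (0+0,2*2+1) = (0,5)

0,5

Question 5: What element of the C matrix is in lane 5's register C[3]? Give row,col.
5: g=1,t=1
[3] (1+8,1*2+1) = (9,3)

9,3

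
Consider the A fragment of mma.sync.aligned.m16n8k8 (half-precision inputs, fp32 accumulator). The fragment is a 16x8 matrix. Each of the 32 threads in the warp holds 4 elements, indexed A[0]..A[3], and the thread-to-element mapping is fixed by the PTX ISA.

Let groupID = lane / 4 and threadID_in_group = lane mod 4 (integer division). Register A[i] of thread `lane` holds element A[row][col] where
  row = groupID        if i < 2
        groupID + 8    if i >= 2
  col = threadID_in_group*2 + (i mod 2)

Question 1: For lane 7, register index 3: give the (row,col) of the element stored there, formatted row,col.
lane 7->7/4=1, 7 mod 4=3
i=3  r:1+8->9  c:2·3+1->7

9,7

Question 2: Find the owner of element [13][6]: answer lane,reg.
23,2

r=13->g=5,rb=1  c=6->t=3,b0=0
L=5*4+3=23  i=1*2+0=2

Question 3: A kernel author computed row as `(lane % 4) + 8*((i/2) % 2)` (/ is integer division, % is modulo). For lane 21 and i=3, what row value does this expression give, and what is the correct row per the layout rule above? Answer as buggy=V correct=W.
`(lane % 4) + 8*((i/2) % 2)`[21,3]->9
21: gid=5,tid=1
[3] (5+8,1*2+1) = (13,3)
row: 9 vs 13

buggy=9 correct=13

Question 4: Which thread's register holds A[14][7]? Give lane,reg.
27,3

r=14→G=6,rhi=1  c=7→T=3,p=1
L=6*4+3=27  i=1*2+1=3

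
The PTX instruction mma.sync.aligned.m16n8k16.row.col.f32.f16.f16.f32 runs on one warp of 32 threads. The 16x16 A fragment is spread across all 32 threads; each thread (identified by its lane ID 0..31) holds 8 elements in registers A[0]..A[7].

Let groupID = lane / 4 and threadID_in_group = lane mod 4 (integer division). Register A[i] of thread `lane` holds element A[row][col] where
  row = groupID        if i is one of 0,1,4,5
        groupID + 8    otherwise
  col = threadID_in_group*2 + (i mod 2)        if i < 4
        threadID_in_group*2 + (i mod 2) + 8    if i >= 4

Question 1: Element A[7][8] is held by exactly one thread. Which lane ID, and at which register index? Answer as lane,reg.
28,4

r=7⇒gr=7,Rb=0  c=8⇒Cb=1,th=0,odd=0
L=7*4+0=28  i=1*4+0*2+0=4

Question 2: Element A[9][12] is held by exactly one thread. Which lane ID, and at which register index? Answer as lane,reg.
r=9→G=1,rhi=1  c=12→chi=1,T=2,p=0
L=1*4+2=6  i=1*4+1*2+0=6

6,6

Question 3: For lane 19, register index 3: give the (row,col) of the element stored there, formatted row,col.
12,7

L=19->gid=19>>2=4, tid=19&3=3
[3]->row 4+8=12  col 3·2+1+0=7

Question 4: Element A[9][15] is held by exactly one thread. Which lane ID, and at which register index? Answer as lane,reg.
r=9→G=1,rhi=1  c=15→chi=1,T=3,p=1
L=1*4+3=7  i=1*4+1*2+1=7

7,7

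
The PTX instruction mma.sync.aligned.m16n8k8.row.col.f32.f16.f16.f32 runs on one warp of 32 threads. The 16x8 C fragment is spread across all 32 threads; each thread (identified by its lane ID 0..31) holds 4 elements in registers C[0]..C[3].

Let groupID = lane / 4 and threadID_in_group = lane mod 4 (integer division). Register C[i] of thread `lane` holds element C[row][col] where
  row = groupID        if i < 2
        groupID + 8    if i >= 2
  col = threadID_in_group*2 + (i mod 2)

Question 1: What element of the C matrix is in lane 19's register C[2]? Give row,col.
12,6

lane 19: g=4 (19/4), t=3 (19%4)
i=2: r=4+8=12, c=3*2+0=6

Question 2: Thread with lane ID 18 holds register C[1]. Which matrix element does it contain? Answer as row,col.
lane 18: grp=4 (18/4), tig=2 (18%4)
i=1: r=4+0=4, c=2*2+1=5

4,5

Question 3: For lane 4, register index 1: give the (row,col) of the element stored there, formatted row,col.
lane 4: gr=1 (4/4), th=0 (4%4)
i=1: r=1+0=1, c=0*2+1=1

1,1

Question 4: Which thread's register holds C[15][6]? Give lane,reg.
r=15⇒gr=7,Rb=1  c=6⇒th=3,odd=0
L=7*4+3=31  i=1*2+0=2

31,2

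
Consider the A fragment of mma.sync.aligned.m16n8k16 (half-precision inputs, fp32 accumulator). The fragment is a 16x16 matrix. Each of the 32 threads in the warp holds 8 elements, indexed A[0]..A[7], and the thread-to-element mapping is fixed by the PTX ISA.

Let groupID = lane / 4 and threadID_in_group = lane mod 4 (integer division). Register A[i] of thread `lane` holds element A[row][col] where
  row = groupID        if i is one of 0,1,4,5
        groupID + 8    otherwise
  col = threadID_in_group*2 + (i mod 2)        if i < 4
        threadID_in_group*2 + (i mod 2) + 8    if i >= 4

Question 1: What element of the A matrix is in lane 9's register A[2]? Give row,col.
10,2

L=9->gid=9>>2=2, tid=9&3=1
[2]->row 2+8=10  col 1·2+0+0=2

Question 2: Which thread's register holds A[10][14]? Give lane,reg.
r=10⇒gr=2,Rb=1  c=14⇒Cb=1,th=3,odd=0
L=2*4+3=11  i=1*4+1*2+0=6

11,6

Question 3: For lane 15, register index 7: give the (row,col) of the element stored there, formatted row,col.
15: g=3,t=3
[7] (3+8,3*2+1+8) = (11,15)

11,15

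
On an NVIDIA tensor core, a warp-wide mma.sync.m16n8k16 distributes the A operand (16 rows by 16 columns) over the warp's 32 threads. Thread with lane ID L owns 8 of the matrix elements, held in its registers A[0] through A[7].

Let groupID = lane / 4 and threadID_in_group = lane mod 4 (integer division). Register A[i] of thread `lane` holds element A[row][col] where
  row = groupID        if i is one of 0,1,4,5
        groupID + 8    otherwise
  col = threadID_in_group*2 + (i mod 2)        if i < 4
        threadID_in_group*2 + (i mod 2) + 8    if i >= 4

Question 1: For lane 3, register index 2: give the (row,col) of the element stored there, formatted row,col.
8,6

L=3⇒gr=3>>2=0, th=3&3=3
[2]⇒row 0+8=8  col 3·2+0+0=6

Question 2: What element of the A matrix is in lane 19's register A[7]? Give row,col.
lane 19⇒19/4=4, 19 mod 4=3
i=7  r:4+8⇒12  c:2·3+1+8⇒15

12,15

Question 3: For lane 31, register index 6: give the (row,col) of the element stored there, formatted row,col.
15,14

31: g=7,t=3
[6] (7+8,3*2+0+8) = (15,14)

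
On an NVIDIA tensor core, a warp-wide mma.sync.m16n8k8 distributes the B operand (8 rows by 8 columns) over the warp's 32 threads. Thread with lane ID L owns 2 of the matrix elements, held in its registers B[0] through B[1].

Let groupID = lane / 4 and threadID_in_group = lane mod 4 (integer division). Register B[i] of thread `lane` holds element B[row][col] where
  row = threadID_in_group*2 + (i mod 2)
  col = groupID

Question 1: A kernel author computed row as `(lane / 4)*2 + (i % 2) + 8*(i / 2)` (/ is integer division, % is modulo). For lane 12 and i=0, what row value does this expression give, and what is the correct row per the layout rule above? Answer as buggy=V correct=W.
`(lane / 4)*2 + (i % 2) + 8*(i / 2)`[12,0]->6
lane 12: g=3 (12/4), t=0 (12%4)
i=0: r=0*2+0=0, c=g=3
row: 6 vs 0

buggy=6 correct=0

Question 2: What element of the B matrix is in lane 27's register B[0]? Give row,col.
L=27=>grp=27>>2=6, tig=27&3=3
[0]=>row 3·2+0=6  col grp=6

6,6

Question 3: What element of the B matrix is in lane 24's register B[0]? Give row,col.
lane 24: G=6 (24/4), T=0 (24%4)
i=0: r=0*2+0=0, c=G=6

0,6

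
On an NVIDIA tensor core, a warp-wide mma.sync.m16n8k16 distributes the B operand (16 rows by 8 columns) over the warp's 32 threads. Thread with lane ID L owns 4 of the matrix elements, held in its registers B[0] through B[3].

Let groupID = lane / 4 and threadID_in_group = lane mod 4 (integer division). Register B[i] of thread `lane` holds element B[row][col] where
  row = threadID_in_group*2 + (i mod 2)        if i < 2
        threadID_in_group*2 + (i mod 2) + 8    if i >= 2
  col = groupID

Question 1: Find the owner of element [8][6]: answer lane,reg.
24,2

c=6->g=6  r=8->rb=1,t=0,b0=0
L=6*4+0=24  i=1*2+0=2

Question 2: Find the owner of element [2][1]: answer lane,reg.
c=1⇒gr=1  r=2⇒Rb=0,th=1,odd=0
L=1*4+1=5  i=0*2+0=0

5,0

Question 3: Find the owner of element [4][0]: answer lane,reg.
2,0

c: 0->gid=0  r: 4->r8=0,tid=2,i&1=0
L=0*4+2=2  i=0*2+0=0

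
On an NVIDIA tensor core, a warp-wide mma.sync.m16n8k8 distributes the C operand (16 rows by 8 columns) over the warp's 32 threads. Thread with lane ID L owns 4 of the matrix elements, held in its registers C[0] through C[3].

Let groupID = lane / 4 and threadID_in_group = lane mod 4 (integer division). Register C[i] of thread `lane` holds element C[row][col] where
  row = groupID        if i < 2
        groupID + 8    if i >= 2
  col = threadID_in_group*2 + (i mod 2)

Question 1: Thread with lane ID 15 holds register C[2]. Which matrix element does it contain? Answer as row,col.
lane 15: grp=3 (15/4), tig=3 (15%4)
i=2: r=3+8=11, c=3*2+0=6

11,6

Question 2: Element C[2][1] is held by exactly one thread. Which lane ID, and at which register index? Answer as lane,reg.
8,1

r: 2->gid=2,r8=0  c: 1->tid=0,i&1=1
L=2*4+0=8  i=0*2+1=1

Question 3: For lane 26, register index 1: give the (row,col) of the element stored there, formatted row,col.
6,5

26: grp=6,tig=2
[1] (6+0,2*2+1) = (6,5)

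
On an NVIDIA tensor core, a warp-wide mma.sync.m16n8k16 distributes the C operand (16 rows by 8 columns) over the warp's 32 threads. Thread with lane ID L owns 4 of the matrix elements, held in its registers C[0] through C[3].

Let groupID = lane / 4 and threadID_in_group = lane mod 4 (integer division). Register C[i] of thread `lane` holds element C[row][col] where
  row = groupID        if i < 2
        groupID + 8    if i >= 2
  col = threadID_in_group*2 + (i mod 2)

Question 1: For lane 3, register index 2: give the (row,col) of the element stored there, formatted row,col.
lane 3: gid=0 (3/4), tid=3 (3%4)
i=2: r=0+8=8, c=3*2+0=6

8,6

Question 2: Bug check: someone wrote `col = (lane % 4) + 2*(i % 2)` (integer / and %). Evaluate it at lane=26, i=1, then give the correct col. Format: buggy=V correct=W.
`(lane % 4) + 2*(i % 2)`[26,1]=>4
26: grp=6,tig=2
[1] (6+0,2*2+1) = (6,5)
col: 4 vs 5

buggy=4 correct=5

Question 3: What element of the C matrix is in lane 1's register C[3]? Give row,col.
8,3

1: gid=0,tid=1
[3] (0+8,1*2+1) = (8,3)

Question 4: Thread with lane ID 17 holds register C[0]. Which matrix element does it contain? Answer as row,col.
4,2

L=17->g=17>>2=4, t=17&3=1
[0]->row 4+0=4  col 1·2+0=2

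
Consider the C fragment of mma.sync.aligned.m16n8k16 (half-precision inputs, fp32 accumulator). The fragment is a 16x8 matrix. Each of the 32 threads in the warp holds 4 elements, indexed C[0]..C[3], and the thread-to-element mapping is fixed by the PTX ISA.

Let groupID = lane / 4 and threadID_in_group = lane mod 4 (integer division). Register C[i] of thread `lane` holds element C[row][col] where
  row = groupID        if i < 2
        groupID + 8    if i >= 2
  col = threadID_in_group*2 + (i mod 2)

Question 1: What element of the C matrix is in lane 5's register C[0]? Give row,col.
L=5->gid=5>>2=1, tid=5&3=1
[0]->row 1+0=1  col 1·2+0=2

1,2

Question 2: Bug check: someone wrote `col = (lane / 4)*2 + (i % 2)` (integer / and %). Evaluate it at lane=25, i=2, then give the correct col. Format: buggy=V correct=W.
buggy=12 correct=2

`(lane / 4)*2 + (i % 2)`[25,2]=>12
25: grp=6,tig=1
[2] (6+8,1*2+0) = (14,2)
col: 12 vs 2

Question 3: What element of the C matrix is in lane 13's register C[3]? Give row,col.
11,3

L=13→G=13>>2=3, T=13&3=1
[3]→row 3+8=11  col 1·2+1=3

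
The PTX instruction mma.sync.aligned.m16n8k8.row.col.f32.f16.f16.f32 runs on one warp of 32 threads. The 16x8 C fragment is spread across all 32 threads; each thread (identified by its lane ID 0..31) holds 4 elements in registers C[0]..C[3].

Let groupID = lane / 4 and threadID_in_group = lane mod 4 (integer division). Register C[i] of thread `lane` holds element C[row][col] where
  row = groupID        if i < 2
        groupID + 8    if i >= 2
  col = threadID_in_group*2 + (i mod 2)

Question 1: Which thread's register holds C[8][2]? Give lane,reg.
r:8=>grp=0,rB=1  c:2=>tig=1,lo=0
L=0*4+1=1  i=1*2+0=2

1,2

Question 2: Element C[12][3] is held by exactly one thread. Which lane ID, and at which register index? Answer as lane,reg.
17,3

r=12⇒gr=4,Rb=1  c=3⇒th=1,odd=1
L=4*4+1=17  i=1*2+1=3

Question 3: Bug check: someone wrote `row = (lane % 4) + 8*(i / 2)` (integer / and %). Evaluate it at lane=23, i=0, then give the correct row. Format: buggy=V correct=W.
buggy=3 correct=5

`(lane % 4) + 8*(i / 2)`[23,0]→3
lane 23: G=5 (23/4), T=3 (23%4)
i=0: r=5+0=5, c=3*2+0=6
row: 3 vs 5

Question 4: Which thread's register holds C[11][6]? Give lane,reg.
r=11⇒gr=3,Rb=1  c=6⇒th=3,odd=0
L=3*4+3=15  i=1*2+0=2

15,2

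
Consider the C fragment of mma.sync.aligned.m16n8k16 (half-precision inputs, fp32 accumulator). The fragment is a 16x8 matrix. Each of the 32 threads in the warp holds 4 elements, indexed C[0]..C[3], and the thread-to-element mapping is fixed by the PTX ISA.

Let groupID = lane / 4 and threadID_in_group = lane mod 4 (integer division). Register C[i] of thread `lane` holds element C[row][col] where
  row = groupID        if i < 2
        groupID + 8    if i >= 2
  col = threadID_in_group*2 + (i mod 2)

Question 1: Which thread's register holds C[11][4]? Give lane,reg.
14,2

r=11⇒gr=3,Rb=1  c=4⇒th=2,odd=0
L=3*4+2=14  i=1*2+0=2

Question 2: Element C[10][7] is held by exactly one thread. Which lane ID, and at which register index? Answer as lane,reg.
r=10⇒gr=2,Rb=1  c=7⇒th=3,odd=1
L=2*4+3=11  i=1*2+1=3

11,3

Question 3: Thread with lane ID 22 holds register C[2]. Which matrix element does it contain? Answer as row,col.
13,4

22: G=5,T=2
[2] (5+8,2*2+0) = (13,4)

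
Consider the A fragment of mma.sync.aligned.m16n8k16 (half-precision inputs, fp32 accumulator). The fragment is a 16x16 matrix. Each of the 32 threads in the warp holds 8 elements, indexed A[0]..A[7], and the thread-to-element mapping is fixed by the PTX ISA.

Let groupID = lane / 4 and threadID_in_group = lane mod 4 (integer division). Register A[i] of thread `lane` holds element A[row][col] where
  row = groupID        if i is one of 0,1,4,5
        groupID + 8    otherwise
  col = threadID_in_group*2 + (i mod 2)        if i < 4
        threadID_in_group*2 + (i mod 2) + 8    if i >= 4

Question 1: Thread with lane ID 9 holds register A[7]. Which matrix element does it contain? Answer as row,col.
10,11

9: gid=2,tid=1
[7] (2+8,1*2+1+8) = (10,11)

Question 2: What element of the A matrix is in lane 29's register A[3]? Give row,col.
15,3

L=29->gid=29>>2=7, tid=29&3=1
[3]->row 7+8=15  col 1·2+1+0=3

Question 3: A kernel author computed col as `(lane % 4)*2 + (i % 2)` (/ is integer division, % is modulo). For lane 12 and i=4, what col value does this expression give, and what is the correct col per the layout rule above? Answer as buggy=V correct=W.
buggy=0 correct=8

`(lane % 4)*2 + (i % 2)`[12,4]->0
lane 12: g=3 (12/4), t=0 (12%4)
i=4: r=3+0=3, c=0*2+0+8=8
col: 0 vs 8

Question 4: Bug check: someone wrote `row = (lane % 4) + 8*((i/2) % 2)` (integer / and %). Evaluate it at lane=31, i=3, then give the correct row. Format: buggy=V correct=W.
buggy=11 correct=15

`(lane % 4) + 8*((i/2) % 2)`[31,3]->11
31: gid=7,tid=3
[3] (7+8,3*2+1+0) = (15,7)
row: 11 vs 15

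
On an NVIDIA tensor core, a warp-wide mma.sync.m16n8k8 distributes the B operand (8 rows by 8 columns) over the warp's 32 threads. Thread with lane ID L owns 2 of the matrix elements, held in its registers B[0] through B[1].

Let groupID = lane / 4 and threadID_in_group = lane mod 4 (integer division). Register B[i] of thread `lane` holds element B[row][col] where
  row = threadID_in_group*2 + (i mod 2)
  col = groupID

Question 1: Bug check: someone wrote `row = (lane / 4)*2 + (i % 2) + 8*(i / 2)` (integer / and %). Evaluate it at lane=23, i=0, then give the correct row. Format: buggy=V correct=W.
buggy=10 correct=6

`(lane / 4)*2 + (i % 2) + 8*(i / 2)`[23,0]⇒10
23: gr=5,th=3
[0] (3*2+0,5) = (6,5)
row: 10 vs 6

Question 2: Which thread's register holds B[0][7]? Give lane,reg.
c=7→G=7  r=0→T=0,p=0
L=7*4+0=28  i=0=0

28,0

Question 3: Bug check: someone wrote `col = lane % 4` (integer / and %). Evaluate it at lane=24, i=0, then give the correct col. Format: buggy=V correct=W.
`lane % 4`[24,0]→0
24: G=6,T=0
[0] (0*2+0,6) = (0,6)
col: 0 vs 6

buggy=0 correct=6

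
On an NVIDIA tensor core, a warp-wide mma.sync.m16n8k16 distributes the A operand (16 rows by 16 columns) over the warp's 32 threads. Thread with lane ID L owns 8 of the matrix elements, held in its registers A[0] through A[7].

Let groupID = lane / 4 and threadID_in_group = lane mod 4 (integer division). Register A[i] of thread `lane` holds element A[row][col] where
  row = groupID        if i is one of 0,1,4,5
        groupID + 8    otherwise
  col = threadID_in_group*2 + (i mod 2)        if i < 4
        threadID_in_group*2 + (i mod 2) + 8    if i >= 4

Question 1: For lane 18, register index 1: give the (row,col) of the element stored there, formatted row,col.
lane 18: g=4 (18/4), t=2 (18%4)
i=1: r=4+0=4, c=2*2+1+0=5

4,5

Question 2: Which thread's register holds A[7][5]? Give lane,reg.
r=7⇒gr=7,Rb=0  c=5⇒Cb=0,th=2,odd=1
L=7*4+2=30  i=0*4+0*2+1=1

30,1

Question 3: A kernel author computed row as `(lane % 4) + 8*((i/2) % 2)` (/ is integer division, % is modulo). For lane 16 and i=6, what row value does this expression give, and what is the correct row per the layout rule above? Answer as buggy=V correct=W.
buggy=8 correct=12

`(lane % 4) + 8*((i/2) % 2)`[16,6]->8
16: g=4,t=0
[6] (4+8,0*2+0+8) = (12,8)
row: 8 vs 12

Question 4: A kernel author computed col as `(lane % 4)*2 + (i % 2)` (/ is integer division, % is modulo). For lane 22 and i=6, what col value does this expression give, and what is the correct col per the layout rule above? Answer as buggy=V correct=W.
buggy=4 correct=12

`(lane % 4)*2 + (i % 2)`[22,6]=>4
22: grp=5,tig=2
[6] (5+8,2*2+0+8) = (13,12)
col: 4 vs 12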